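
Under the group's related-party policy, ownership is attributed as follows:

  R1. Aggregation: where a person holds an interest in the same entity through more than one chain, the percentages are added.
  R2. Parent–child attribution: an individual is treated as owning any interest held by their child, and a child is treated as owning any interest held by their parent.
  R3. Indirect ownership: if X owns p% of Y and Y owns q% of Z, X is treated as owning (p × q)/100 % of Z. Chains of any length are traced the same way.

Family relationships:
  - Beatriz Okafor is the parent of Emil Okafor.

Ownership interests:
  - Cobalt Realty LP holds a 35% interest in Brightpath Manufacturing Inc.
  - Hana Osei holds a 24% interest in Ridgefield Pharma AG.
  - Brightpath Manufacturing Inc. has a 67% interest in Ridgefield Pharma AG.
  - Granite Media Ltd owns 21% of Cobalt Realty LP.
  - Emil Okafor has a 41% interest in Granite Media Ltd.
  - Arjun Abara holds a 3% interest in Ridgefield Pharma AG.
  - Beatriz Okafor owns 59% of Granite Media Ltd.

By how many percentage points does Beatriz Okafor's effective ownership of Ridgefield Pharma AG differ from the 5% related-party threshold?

By parent–child attribution (R2), Beatriz Okafor is treated as also owning Emil Okafor's interest in Granite Media Ltd, giving 59% + 41% = 100%.
Chain via Granite Media Ltd → Cobalt Realty LP → Brightpath Manufacturing Inc. (R3): 100% × 21% × 35% × 67% = 4.9245% of Ridgefield Pharma AG.
4.9245% falls short of the 5% threshold by 0.0755 percentage points.

0.0755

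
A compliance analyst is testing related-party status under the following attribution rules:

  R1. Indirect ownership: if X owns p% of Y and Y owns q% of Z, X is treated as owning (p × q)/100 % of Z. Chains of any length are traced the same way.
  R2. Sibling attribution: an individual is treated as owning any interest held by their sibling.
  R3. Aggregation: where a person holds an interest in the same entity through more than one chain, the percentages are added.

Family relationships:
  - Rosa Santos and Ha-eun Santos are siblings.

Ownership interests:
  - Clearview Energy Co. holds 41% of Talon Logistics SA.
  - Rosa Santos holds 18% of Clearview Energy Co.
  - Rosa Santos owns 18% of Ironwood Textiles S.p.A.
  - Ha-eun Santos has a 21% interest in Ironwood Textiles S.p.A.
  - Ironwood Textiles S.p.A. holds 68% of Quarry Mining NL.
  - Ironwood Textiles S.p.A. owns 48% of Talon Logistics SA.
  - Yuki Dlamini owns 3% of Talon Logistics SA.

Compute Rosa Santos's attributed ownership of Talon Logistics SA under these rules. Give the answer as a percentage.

26.1%

By sibling attribution (R2), Rosa Santos is treated as also owning Ha-eun Santos's interest in Ironwood Textiles S.p.A, giving 18% + 21% = 39%.
Chain via Clearview Energy Co. (R1): 18% × 41% = 7.38% of Talon Logistics SA.
Chain via Ironwood Textiles S.p.A. (R1): 39% × 48% = 18.72% of Talon Logistics SA.
Aggregating (R3): 7.38% + 18.72% = 26.1%.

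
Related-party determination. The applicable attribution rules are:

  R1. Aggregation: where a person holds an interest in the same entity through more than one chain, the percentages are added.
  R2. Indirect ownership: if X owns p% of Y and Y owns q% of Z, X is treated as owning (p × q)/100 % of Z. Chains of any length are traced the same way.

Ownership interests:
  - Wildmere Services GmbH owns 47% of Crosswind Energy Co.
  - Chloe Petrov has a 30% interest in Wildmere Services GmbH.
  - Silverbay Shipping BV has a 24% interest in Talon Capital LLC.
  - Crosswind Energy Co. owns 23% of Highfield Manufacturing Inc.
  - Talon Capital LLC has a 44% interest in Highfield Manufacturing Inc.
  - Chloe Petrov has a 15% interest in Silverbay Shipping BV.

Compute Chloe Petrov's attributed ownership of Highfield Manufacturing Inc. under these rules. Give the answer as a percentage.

Chain via Silverbay Shipping BV → Talon Capital LLC (R2): 15% × 24% × 44% = 1.584% of Highfield Manufacturing Inc.
Chain via Wildmere Services GmbH → Crosswind Energy Co. (R2): 30% × 47% × 23% = 3.243% of Highfield Manufacturing Inc.
Aggregating (R1): 1.584% + 3.243% = 4.827%.

4.827%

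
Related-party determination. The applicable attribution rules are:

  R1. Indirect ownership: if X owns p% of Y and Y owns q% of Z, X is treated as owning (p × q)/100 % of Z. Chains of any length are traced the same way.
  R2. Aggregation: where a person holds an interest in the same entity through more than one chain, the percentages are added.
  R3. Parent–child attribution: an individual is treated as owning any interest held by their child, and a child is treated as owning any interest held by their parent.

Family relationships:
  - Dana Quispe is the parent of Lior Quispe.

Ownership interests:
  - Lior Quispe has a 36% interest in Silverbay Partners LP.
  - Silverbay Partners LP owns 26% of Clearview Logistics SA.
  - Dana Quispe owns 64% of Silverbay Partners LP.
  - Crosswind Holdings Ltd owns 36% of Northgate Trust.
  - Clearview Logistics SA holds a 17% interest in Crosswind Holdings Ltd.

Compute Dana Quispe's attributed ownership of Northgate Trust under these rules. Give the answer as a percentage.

By parent–child attribution (R3), Dana Quispe is treated as also owning Lior Quispe's interest in Silverbay Partners LP, giving 64% + 36% = 100%.
Chain via Silverbay Partners LP → Clearview Logistics SA → Crosswind Holdings Ltd (R1): 100% × 26% × 17% × 36% = 1.5912% of Northgate Trust.

1.5912%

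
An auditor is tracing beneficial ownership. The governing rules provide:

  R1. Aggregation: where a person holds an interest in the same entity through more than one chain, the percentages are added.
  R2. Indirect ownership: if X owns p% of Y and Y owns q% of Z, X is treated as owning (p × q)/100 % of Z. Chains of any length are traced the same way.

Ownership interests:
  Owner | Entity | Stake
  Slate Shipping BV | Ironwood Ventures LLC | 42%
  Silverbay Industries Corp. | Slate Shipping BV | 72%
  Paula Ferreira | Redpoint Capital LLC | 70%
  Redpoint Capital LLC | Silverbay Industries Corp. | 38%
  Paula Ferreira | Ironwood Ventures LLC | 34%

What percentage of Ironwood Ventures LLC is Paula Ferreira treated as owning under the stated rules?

42.04384%

Chain via Redpoint Capital LLC → Silverbay Industries Corp. → Slate Shipping BV (R2): 70% × 38% × 72% × 42% = 8.04384% of Ironwood Ventures LLC.
Direct interest in Ironwood Ventures LLC: 34%.
Aggregating (R1): 8.04384% + 34% = 42.04384%.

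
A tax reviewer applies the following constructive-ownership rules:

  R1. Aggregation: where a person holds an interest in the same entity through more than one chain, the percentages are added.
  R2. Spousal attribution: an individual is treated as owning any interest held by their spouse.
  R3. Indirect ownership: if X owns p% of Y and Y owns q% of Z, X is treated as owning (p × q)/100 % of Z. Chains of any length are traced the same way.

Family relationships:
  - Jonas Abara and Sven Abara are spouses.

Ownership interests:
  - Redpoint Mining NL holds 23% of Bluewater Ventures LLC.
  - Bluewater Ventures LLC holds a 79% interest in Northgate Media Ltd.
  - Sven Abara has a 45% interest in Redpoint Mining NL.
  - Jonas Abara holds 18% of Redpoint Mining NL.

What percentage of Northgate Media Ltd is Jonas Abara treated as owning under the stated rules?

By spousal attribution (R2), Jonas Abara is treated as also owning Sven Abara's interest in Redpoint Mining NL, giving 18% + 45% = 63%.
Chain via Redpoint Mining NL → Bluewater Ventures LLC (R3): 63% × 23% × 79% = 11.4471% of Northgate Media Ltd.

11.4471%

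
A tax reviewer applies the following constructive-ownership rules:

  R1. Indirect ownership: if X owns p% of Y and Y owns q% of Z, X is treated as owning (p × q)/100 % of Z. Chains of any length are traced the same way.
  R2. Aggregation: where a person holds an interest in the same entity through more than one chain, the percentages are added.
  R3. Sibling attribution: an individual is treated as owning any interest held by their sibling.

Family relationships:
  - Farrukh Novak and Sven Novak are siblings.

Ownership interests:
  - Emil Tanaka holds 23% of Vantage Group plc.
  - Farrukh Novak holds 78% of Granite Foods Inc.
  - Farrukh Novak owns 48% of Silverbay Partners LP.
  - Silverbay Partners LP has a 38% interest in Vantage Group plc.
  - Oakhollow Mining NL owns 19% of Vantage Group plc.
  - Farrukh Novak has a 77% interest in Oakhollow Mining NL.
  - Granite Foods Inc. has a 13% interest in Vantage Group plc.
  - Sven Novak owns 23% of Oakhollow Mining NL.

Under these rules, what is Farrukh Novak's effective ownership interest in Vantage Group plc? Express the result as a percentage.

By sibling attribution (R3), Farrukh Novak is treated as also owning Sven Novak's interest in Oakhollow Mining NL, giving 77% + 23% = 100%.
Chain via Silverbay Partners LP (R1): 48% × 38% = 18.24% of Vantage Group plc.
Chain via Granite Foods Inc. (R1): 78% × 13% = 10.14% of Vantage Group plc.
Chain via Oakhollow Mining NL (R1): 100% × 19% = 19% of Vantage Group plc.
Aggregating (R2): 18.24% + 10.14% + 19% = 47.38%.

47.38%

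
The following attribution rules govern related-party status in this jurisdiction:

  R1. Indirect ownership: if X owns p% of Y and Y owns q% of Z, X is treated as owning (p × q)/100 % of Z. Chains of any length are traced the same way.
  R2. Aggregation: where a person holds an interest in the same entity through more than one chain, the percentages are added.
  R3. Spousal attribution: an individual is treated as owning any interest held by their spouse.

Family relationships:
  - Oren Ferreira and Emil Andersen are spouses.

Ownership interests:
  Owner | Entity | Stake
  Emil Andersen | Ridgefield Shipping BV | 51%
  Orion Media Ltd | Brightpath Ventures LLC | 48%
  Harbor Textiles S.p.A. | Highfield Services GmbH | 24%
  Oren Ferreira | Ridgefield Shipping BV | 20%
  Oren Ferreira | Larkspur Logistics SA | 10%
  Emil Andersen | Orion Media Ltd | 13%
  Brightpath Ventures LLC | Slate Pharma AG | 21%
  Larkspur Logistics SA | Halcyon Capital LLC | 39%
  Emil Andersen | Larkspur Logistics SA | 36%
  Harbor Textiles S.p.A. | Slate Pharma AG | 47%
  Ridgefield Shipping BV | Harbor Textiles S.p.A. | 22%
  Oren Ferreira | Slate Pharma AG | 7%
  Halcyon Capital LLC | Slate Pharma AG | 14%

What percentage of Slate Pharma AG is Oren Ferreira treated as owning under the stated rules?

18.1634%

By spousal attribution (R3), Oren Ferreira is treated as also owning Emil Andersen's interest in Ridgefield Shipping BV, giving 20% + 51% = 71%.
By spousal attribution (R3), Oren Ferreira is treated as also owning Emil Andersen's interest in Larkspur Logistics SA, giving 10% + 36% = 46%.
By spousal attribution (R3), Oren Ferreira is treated as owning Emil Andersen's 13% interest in Orion Media Ltd.
Chain via Ridgefield Shipping BV → Harbor Textiles S.p.A. (R1): 71% × 22% × 47% = 7.3414% of Slate Pharma AG.
Chain via Larkspur Logistics SA → Halcyon Capital LLC (R1): 46% × 39% × 14% = 2.5116% of Slate Pharma AG.
Direct interest in Slate Pharma AG: 7%.
Chain via Orion Media Ltd → Brightpath Ventures LLC (R1): 13% × 48% × 21% = 1.3104% of Slate Pharma AG.
Aggregating (R2): 7.3414% + 2.5116% + 7% + 1.3104% = 18.1634%.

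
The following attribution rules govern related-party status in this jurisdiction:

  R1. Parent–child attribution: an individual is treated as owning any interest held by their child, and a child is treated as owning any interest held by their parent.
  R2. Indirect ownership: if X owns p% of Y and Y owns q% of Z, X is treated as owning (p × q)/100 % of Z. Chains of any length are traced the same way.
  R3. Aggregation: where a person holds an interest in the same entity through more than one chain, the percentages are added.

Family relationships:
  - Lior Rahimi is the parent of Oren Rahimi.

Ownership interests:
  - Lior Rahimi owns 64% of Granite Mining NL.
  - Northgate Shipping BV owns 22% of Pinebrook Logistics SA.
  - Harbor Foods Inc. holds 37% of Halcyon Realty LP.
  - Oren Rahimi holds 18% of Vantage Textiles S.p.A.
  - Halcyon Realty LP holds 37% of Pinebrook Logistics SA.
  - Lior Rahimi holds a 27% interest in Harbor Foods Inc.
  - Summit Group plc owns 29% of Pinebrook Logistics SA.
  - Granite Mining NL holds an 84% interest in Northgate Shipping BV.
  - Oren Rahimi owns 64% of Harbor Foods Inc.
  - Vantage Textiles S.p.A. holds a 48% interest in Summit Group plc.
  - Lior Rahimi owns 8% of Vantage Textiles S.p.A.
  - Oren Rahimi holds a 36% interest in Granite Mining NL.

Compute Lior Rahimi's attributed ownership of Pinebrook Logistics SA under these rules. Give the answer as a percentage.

By parent–child attribution (R1), Lior Rahimi is treated as also owning Oren Rahimi's interest in Harbor Foods Inc, giving 27% + 64% = 91%.
By parent–child attribution (R1), Lior Rahimi is treated as also owning Oren Rahimi's interest in Granite Mining NL, giving 64% + 36% = 100%.
By parent–child attribution (R1), Lior Rahimi is treated as also owning Oren Rahimi's interest in Vantage Textiles S.p.A, giving 8% + 18% = 26%.
Chain via Harbor Foods Inc. → Halcyon Realty LP (R2): 91% × 37% × 37% = 12.4579% of Pinebrook Logistics SA.
Chain via Granite Mining NL → Northgate Shipping BV (R2): 100% × 84% × 22% = 18.48% of Pinebrook Logistics SA.
Chain via Vantage Textiles S.p.A. → Summit Group plc (R2): 26% × 48% × 29% = 3.6192% of Pinebrook Logistics SA.
Aggregating (R3): 12.4579% + 18.48% + 3.6192% = 34.5571%.

34.5571%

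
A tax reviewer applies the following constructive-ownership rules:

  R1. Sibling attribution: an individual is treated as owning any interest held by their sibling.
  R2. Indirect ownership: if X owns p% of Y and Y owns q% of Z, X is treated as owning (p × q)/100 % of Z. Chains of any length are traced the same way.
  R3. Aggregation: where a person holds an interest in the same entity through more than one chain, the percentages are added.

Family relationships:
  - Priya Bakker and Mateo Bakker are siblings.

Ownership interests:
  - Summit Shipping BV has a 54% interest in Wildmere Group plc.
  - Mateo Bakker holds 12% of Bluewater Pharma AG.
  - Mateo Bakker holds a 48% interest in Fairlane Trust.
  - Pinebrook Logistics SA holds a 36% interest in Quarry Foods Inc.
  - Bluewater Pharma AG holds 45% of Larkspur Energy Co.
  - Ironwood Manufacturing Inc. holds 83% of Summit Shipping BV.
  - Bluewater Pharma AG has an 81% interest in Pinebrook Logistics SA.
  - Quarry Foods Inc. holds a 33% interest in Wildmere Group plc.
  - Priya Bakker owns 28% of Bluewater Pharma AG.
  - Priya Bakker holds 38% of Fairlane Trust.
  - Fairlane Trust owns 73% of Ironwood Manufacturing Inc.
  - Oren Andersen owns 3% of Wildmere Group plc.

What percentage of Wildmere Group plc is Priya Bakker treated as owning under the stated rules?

31.987116%

By sibling attribution (R1), Priya Bakker is treated as also owning Mateo Bakker's interest in Fairlane Trust, giving 38% + 48% = 86%.
By sibling attribution (R1), Priya Bakker is treated as also owning Mateo Bakker's interest in Bluewater Pharma AG, giving 28% + 12% = 40%.
Chain via Fairlane Trust → Ironwood Manufacturing Inc. → Summit Shipping BV (R2): 86% × 73% × 83% × 54% = 28.137996% of Wildmere Group plc.
Chain via Bluewater Pharma AG → Pinebrook Logistics SA → Quarry Foods Inc. (R2): 40% × 81% × 36% × 33% = 3.84912% of Wildmere Group plc.
Aggregating (R3): 28.137996% + 3.84912% = 31.987116%.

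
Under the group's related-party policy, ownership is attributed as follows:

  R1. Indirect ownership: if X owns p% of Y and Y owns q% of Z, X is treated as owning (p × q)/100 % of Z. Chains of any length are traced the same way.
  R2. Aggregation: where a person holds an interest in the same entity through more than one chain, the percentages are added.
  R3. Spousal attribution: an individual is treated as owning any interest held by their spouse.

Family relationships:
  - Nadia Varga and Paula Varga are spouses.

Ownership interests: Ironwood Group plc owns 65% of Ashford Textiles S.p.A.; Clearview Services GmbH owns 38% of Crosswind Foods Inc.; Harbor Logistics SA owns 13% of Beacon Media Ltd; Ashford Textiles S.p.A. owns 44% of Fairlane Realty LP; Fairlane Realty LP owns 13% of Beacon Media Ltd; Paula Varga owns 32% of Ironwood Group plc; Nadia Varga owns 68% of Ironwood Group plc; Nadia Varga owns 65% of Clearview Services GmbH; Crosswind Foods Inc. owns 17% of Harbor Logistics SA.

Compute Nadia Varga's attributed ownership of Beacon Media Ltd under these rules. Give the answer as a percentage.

By spousal attribution (R3), Nadia Varga is treated as also owning Paula Varga's interest in Ironwood Group plc, giving 68% + 32% = 100%.
Chain via Ironwood Group plc → Ashford Textiles S.p.A. → Fairlane Realty LP (R1): 100% × 65% × 44% × 13% = 3.718% of Beacon Media Ltd.
Chain via Clearview Services GmbH → Crosswind Foods Inc. → Harbor Logistics SA (R1): 65% × 38% × 17% × 13% = 0.54587% of Beacon Media Ltd.
Aggregating (R2): 3.718% + 0.54587% = 4.26387%.

4.26387%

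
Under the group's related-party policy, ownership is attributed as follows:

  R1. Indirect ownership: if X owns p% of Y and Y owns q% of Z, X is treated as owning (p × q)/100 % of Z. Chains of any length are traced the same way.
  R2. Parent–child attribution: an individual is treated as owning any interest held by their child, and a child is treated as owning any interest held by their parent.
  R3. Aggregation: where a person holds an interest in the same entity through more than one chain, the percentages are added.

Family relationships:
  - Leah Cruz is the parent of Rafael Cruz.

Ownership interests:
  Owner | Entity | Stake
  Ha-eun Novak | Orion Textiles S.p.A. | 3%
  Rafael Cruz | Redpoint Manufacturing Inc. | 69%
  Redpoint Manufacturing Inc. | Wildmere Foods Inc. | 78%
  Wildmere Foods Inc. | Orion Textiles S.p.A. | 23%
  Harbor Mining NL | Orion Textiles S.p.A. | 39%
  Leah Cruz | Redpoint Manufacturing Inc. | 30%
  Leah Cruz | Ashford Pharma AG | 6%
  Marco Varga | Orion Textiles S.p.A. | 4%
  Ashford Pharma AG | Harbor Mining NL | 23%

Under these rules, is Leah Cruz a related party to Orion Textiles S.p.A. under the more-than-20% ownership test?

By parent–child attribution (R2), Leah Cruz is treated as also owning Rafael Cruz's interest in Redpoint Manufacturing Inc, giving 30% + 69% = 99%.
Chain via Ashford Pharma AG → Harbor Mining NL (R1): 6% × 23% × 39% = 0.5382% of Orion Textiles S.p.A.
Chain via Redpoint Manufacturing Inc. → Wildmere Foods Inc. (R1): 99% × 78% × 23% = 17.7606% of Orion Textiles S.p.A.
Aggregating (R3): 0.5382% + 17.7606% = 18.2988%.
18.2988% does not exceed the 20% threshold, so Leah is not a related party to Orion Textiles S.p.A.

No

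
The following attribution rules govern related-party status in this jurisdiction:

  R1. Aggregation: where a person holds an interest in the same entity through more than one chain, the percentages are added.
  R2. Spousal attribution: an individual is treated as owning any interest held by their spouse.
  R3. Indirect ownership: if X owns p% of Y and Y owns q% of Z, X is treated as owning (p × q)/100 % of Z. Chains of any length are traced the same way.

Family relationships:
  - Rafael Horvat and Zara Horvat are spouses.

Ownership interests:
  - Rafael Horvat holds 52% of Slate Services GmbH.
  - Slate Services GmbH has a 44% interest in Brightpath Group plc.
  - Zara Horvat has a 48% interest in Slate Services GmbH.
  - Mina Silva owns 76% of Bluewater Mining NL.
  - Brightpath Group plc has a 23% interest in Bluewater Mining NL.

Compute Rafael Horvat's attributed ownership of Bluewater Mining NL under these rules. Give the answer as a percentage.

10.12%

By spousal attribution (R2), Rafael Horvat is treated as also owning Zara Horvat's interest in Slate Services GmbH, giving 52% + 48% = 100%.
Chain via Slate Services GmbH → Brightpath Group plc (R3): 100% × 44% × 23% = 10.12% of Bluewater Mining NL.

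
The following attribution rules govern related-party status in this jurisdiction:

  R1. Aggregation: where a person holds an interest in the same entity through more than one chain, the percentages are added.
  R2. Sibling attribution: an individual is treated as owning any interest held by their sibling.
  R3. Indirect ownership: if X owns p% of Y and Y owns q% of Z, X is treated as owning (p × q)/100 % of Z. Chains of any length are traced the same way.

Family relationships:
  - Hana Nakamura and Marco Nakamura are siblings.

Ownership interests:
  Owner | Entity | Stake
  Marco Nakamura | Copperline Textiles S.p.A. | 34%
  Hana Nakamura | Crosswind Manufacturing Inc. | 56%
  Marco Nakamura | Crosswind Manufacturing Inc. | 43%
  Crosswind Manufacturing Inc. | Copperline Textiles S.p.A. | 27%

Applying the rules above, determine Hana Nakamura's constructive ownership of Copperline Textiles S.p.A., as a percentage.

60.73%

By sibling attribution (R2), Hana Nakamura is treated as also owning Marco Nakamura's interest in Crosswind Manufacturing Inc, giving 56% + 43% = 99%.
By sibling attribution (R2), Hana Nakamura is treated as owning Marco Nakamura's 34% interest in Copperline Textiles S.p.A.
Chain via Crosswind Manufacturing Inc. (R3): 99% × 27% = 26.73% of Copperline Textiles S.p.A.
Direct interest in Copperline Textiles S.p.A: 34%.
Aggregating (R1): 26.73% + 34% = 60.73%.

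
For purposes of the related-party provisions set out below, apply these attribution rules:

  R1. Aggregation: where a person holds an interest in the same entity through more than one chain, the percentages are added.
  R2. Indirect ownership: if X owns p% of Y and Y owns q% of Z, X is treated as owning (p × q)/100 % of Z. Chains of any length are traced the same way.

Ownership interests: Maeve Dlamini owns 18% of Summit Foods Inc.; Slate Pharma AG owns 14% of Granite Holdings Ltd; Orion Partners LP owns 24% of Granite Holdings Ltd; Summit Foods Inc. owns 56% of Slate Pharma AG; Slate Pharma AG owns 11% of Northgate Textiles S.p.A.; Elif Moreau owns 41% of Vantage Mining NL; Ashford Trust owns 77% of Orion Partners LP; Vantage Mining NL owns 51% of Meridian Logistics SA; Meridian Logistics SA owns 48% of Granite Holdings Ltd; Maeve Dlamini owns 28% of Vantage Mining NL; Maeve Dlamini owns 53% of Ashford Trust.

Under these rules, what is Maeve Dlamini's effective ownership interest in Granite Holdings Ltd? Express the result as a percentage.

Chain via Ashford Trust → Orion Partners LP (R2): 53% × 77% × 24% = 9.7944% of Granite Holdings Ltd.
Chain via Vantage Mining NL → Meridian Logistics SA (R2): 28% × 51% × 48% = 6.8544% of Granite Holdings Ltd.
Chain via Summit Foods Inc. → Slate Pharma AG (R2): 18% × 56% × 14% = 1.4112% of Granite Holdings Ltd.
Aggregating (R1): 9.7944% + 6.8544% + 1.4112% = 18.06%.

18.06%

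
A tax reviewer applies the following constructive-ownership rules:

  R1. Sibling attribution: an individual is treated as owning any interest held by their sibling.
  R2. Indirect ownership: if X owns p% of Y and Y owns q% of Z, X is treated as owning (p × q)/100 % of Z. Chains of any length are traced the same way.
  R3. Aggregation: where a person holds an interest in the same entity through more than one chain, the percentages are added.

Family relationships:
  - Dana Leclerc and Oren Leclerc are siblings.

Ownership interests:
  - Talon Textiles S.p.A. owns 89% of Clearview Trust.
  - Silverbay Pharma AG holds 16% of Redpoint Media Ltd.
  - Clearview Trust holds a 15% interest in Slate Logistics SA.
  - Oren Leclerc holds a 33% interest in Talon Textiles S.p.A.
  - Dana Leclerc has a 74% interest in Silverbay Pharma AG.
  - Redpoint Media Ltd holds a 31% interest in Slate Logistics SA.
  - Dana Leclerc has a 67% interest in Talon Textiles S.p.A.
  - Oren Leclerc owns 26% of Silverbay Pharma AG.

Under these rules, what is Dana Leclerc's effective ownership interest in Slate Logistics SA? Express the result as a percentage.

By sibling attribution (R1), Dana Leclerc is treated as also owning Oren Leclerc's interest in Silverbay Pharma AG, giving 74% + 26% = 100%.
By sibling attribution (R1), Dana Leclerc is treated as also owning Oren Leclerc's interest in Talon Textiles S.p.A, giving 67% + 33% = 100%.
Chain via Silverbay Pharma AG → Redpoint Media Ltd (R2): 100% × 16% × 31% = 4.96% of Slate Logistics SA.
Chain via Talon Textiles S.p.A. → Clearview Trust (R2): 100% × 89% × 15% = 13.35% of Slate Logistics SA.
Aggregating (R3): 4.96% + 13.35% = 18.31%.

18.31%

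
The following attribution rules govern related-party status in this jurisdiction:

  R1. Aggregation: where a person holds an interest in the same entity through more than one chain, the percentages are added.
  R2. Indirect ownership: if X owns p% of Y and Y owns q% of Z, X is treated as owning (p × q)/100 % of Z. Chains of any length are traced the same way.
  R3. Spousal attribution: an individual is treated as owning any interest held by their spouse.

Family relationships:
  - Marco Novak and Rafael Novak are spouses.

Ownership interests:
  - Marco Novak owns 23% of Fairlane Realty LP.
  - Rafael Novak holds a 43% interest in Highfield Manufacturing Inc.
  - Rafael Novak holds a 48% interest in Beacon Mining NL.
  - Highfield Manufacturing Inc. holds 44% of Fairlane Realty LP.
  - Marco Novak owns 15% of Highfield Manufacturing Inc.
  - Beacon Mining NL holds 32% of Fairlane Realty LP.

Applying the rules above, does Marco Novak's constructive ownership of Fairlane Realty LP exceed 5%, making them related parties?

Yes

By spousal attribution (R3), Marco Novak is treated as also owning Rafael Novak's interest in Highfield Manufacturing Inc, giving 15% + 43% = 58%.
By spousal attribution (R3), Marco Novak is treated as owning Rafael Novak's 48% interest in Beacon Mining NL.
Chain via Highfield Manufacturing Inc. (R2): 58% × 44% = 25.52% of Fairlane Realty LP.
Direct interest in Fairlane Realty LP: 23%.
Chain via Beacon Mining NL (R2): 48% × 32% = 15.36% of Fairlane Realty LP.
Aggregating (R1): 25.52% + 23% + 15.36% = 63.88%.
63.88% exceeds the 5% threshold, so Marco is a related party to Fairlane Realty LP.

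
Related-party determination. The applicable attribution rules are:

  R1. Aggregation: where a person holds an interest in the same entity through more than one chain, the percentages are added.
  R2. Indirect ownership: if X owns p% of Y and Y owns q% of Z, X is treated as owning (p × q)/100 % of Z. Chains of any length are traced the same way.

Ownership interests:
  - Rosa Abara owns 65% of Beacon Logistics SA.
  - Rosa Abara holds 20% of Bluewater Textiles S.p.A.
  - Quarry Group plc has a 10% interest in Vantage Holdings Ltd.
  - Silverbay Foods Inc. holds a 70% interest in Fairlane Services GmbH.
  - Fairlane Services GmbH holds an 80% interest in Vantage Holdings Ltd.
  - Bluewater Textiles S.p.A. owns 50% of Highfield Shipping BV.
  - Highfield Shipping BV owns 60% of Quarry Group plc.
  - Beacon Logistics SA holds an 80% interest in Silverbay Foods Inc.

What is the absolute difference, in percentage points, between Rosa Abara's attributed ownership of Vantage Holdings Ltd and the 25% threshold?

4.72

Chain via Bluewater Textiles S.p.A. → Highfield Shipping BV → Quarry Group plc (R2): 20% × 50% × 60% × 10% = 0.6% of Vantage Holdings Ltd.
Chain via Beacon Logistics SA → Silverbay Foods Inc. → Fairlane Services GmbH (R2): 65% × 80% × 70% × 80% = 29.12% of Vantage Holdings Ltd.
Aggregating (R1): 0.6% + 29.12% = 29.72%.
29.72% exceeds the 25% threshold by 4.72 percentage points.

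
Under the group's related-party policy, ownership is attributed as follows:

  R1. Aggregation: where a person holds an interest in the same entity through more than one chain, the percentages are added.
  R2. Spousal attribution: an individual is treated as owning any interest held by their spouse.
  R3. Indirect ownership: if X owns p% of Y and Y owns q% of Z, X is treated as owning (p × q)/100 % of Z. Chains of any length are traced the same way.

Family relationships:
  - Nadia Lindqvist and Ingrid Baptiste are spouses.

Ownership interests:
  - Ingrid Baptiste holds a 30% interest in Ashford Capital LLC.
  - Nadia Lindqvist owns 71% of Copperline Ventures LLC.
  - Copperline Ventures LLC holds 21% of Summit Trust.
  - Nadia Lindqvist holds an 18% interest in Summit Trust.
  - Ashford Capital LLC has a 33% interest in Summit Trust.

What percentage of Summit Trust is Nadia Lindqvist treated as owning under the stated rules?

42.81%

By spousal attribution (R2), Nadia Lindqvist is treated as owning Ingrid Baptiste's 30% interest in Ashford Capital LLC.
Chain via Copperline Ventures LLC (R3): 71% × 21% = 14.91% of Summit Trust.
Direct interest in Summit Trust: 18%.
Chain via Ashford Capital LLC (R3): 30% × 33% = 9.9% of Summit Trust.
Aggregating (R1): 14.91% + 18% + 9.9% = 42.81%.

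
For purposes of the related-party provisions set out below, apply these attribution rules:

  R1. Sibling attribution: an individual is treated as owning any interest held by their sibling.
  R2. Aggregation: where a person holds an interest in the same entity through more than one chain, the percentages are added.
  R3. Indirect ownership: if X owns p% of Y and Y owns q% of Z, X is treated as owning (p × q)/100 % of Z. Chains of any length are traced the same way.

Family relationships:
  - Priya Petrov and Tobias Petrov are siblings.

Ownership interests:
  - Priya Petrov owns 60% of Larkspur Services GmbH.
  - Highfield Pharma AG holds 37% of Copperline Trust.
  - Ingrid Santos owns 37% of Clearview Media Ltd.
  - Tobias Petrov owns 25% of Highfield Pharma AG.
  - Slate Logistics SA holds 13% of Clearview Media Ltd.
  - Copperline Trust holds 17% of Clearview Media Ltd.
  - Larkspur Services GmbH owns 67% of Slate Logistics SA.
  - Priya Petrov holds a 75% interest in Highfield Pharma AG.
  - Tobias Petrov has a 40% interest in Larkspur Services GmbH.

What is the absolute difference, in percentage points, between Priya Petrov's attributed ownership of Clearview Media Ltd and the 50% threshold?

35

By sibling attribution (R1), Priya Petrov is treated as also owning Tobias Petrov's interest in Highfield Pharma AG, giving 75% + 25% = 100%.
By sibling attribution (R1), Priya Petrov is treated as also owning Tobias Petrov's interest in Larkspur Services GmbH, giving 60% + 40% = 100%.
Chain via Highfield Pharma AG → Copperline Trust (R3): 100% × 37% × 17% = 6.29% of Clearview Media Ltd.
Chain via Larkspur Services GmbH → Slate Logistics SA (R3): 100% × 67% × 13% = 8.71% of Clearview Media Ltd.
Aggregating (R2): 6.29% + 8.71% = 15%.
15% falls short of the 50% threshold by 35 percentage points.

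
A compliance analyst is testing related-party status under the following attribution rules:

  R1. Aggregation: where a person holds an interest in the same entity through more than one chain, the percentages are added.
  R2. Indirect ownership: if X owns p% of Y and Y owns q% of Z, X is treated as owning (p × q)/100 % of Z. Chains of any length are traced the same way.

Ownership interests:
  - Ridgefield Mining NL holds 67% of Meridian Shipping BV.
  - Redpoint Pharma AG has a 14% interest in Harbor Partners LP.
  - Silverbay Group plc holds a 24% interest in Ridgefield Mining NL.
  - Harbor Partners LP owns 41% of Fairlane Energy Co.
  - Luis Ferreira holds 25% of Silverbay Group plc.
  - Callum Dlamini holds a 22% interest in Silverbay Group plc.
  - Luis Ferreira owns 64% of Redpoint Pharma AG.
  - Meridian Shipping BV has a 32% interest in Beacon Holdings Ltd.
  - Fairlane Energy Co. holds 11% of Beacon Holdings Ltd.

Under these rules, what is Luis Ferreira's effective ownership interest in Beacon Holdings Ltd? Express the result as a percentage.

1.690496%

Chain via Silverbay Group plc → Ridgefield Mining NL → Meridian Shipping BV (R2): 25% × 24% × 67% × 32% = 1.2864% of Beacon Holdings Ltd.
Chain via Redpoint Pharma AG → Harbor Partners LP → Fairlane Energy Co. (R2): 64% × 14% × 41% × 11% = 0.404096% of Beacon Holdings Ltd.
Aggregating (R1): 1.2864% + 0.404096% = 1.690496%.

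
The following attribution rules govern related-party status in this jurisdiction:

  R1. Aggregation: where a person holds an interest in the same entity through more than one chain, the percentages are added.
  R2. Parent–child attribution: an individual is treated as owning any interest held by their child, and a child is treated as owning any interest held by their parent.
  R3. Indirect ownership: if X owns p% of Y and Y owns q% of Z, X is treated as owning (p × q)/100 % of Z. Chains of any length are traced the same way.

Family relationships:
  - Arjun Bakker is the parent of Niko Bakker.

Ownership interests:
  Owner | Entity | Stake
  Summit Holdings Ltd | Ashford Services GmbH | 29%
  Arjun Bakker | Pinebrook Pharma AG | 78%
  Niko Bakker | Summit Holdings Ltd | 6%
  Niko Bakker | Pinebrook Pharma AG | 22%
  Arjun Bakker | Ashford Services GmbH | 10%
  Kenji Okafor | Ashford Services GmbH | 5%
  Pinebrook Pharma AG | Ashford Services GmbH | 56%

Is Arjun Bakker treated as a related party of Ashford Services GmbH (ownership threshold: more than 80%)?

No

By parent–child attribution (R2), Arjun Bakker is treated as also owning Niko Bakker's interest in Pinebrook Pharma AG, giving 78% + 22% = 100%.
By parent–child attribution (R2), Arjun Bakker is treated as owning Niko Bakker's 6% interest in Summit Holdings Ltd.
Chain via Pinebrook Pharma AG (R3): 100% × 56% = 56% of Ashford Services GmbH.
Direct interest in Ashford Services GmbH: 10%.
Chain via Summit Holdings Ltd (R3): 6% × 29% = 1.74% of Ashford Services GmbH.
Aggregating (R1): 56% + 10% + 1.74% = 67.74%.
67.74% does not exceed the 80% threshold, so Arjun is not a related party to Ashford Services GmbH.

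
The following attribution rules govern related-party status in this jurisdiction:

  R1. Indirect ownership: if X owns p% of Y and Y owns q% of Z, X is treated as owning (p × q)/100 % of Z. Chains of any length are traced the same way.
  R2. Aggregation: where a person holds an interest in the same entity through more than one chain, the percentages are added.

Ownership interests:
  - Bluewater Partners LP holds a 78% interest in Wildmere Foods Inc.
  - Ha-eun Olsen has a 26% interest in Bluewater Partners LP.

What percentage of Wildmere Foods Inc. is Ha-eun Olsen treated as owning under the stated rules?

Chain via Bluewater Partners LP (R1): 26% × 78% = 20.28% of Wildmere Foods Inc.

20.28%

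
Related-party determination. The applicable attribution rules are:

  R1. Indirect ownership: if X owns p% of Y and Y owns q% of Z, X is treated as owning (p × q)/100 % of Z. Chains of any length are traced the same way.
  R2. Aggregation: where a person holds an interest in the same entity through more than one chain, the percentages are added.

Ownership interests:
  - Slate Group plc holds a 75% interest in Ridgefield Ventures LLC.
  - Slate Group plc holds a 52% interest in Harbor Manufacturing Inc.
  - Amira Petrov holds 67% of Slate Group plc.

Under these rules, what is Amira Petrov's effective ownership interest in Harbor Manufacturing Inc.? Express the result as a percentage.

Chain via Slate Group plc (R1): 67% × 52% = 34.84% of Harbor Manufacturing Inc.

34.84%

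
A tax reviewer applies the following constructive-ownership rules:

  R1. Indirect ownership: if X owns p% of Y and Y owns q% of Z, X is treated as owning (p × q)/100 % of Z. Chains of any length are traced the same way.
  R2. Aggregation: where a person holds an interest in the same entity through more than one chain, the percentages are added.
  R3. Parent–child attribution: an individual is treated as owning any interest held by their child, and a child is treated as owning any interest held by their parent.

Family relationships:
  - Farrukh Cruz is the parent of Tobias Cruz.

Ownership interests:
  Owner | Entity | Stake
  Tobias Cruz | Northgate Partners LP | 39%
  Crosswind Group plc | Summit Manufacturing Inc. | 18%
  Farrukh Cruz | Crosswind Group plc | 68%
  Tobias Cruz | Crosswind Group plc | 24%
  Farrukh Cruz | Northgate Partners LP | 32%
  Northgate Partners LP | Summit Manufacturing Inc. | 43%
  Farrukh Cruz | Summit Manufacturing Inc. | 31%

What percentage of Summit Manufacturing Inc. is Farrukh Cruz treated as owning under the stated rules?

78.09%

By parent–child attribution (R3), Farrukh Cruz is treated as also owning Tobias Cruz's interest in Crosswind Group plc, giving 68% + 24% = 92%.
By parent–child attribution (R3), Farrukh Cruz is treated as also owning Tobias Cruz's interest in Northgate Partners LP, giving 32% + 39% = 71%.
Chain via Crosswind Group plc (R1): 92% × 18% = 16.56% of Summit Manufacturing Inc.
Chain via Northgate Partners LP (R1): 71% × 43% = 30.53% of Summit Manufacturing Inc.
Direct interest in Summit Manufacturing Inc: 31%.
Aggregating (R2): 16.56% + 30.53% + 31% = 78.09%.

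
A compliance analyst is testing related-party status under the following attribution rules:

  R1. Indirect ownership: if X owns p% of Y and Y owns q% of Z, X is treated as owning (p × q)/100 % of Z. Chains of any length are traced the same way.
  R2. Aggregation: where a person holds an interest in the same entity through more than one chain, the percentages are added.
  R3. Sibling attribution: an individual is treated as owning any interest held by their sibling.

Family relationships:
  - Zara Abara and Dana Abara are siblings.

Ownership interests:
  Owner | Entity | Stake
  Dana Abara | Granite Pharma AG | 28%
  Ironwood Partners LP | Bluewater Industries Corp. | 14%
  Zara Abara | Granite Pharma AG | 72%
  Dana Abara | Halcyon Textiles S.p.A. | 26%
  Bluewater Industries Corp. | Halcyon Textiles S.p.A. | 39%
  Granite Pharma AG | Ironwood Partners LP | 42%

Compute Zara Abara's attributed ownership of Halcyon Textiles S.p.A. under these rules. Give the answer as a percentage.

By sibling attribution (R3), Zara Abara is treated as also owning Dana Abara's interest in Granite Pharma AG, giving 72% + 28% = 100%.
By sibling attribution (R3), Zara Abara is treated as owning Dana Abara's 26% interest in Halcyon Textiles S.p.A.
Chain via Granite Pharma AG → Ironwood Partners LP → Bluewater Industries Corp. (R1): 100% × 42% × 14% × 39% = 2.2932% of Halcyon Textiles S.p.A.
Direct interest in Halcyon Textiles S.p.A: 26%.
Aggregating (R2): 2.2932% + 26% = 28.2932%.

28.2932%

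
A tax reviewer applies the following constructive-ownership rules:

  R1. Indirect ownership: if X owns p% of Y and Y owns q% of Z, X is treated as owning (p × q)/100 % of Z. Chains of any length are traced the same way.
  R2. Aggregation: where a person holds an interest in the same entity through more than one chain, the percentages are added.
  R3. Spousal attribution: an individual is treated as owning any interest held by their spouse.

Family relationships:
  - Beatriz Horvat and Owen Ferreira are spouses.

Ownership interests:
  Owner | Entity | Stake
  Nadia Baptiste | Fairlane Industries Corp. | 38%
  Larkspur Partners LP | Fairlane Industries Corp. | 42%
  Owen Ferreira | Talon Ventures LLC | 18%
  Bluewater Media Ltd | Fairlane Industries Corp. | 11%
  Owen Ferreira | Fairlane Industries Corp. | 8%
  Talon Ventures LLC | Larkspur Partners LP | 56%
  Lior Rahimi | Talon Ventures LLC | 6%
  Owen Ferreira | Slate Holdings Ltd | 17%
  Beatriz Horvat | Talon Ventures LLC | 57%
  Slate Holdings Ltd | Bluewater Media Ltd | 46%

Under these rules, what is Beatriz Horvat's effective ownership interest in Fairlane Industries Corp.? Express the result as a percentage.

By spousal attribution (R3), Beatriz Horvat is treated as also owning Owen Ferreira's interest in Talon Ventures LLC, giving 57% + 18% = 75%.
By spousal attribution (R3), Beatriz Horvat is treated as owning Owen Ferreira's 17% interest in Slate Holdings Ltd.
By spousal attribution (R3), Beatriz Horvat is treated as owning Owen Ferreira's 8% interest in Fairlane Industries Corp.
Chain via Talon Ventures LLC → Larkspur Partners LP (R1): 75% × 56% × 42% = 17.64% of Fairlane Industries Corp.
Chain via Slate Holdings Ltd → Bluewater Media Ltd (R1): 17% × 46% × 11% = 0.8602% of Fairlane Industries Corp.
Direct interest in Fairlane Industries Corp: 8%.
Aggregating (R2): 17.64% + 0.8602% + 8% = 26.5002%.

26.5002%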